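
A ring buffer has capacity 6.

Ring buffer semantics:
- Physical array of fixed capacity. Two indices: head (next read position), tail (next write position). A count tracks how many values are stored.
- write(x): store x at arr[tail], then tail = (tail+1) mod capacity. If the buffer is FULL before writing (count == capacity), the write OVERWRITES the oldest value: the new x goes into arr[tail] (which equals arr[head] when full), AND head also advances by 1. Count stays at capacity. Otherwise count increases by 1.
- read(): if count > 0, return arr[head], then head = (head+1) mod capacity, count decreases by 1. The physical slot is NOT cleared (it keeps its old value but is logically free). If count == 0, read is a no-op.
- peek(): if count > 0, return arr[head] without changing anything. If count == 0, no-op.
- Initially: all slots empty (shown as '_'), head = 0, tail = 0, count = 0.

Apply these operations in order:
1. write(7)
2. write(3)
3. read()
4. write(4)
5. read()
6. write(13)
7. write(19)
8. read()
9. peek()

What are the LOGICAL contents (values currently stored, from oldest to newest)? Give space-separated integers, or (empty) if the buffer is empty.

After op 1 (write(7)): arr=[7 _ _ _ _ _] head=0 tail=1 count=1
After op 2 (write(3)): arr=[7 3 _ _ _ _] head=0 tail=2 count=2
After op 3 (read()): arr=[7 3 _ _ _ _] head=1 tail=2 count=1
After op 4 (write(4)): arr=[7 3 4 _ _ _] head=1 tail=3 count=2
After op 5 (read()): arr=[7 3 4 _ _ _] head=2 tail=3 count=1
After op 6 (write(13)): arr=[7 3 4 13 _ _] head=2 tail=4 count=2
After op 7 (write(19)): arr=[7 3 4 13 19 _] head=2 tail=5 count=3
After op 8 (read()): arr=[7 3 4 13 19 _] head=3 tail=5 count=2
After op 9 (peek()): arr=[7 3 4 13 19 _] head=3 tail=5 count=2

Answer: 13 19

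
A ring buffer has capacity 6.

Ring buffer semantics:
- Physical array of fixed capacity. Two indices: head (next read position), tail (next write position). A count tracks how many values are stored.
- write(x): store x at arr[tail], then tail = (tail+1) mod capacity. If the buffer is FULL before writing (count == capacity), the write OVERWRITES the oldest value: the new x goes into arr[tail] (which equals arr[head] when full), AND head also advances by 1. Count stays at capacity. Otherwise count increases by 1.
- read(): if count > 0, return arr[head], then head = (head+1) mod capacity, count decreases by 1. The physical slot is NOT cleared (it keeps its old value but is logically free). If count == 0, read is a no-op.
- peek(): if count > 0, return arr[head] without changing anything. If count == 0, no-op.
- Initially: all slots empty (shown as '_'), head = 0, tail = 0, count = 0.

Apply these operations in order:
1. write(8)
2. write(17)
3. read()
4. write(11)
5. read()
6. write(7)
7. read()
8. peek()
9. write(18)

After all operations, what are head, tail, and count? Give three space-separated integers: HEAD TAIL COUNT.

Answer: 3 5 2

Derivation:
After op 1 (write(8)): arr=[8 _ _ _ _ _] head=0 tail=1 count=1
After op 2 (write(17)): arr=[8 17 _ _ _ _] head=0 tail=2 count=2
After op 3 (read()): arr=[8 17 _ _ _ _] head=1 tail=2 count=1
After op 4 (write(11)): arr=[8 17 11 _ _ _] head=1 tail=3 count=2
After op 5 (read()): arr=[8 17 11 _ _ _] head=2 tail=3 count=1
After op 6 (write(7)): arr=[8 17 11 7 _ _] head=2 tail=4 count=2
After op 7 (read()): arr=[8 17 11 7 _ _] head=3 tail=4 count=1
After op 8 (peek()): arr=[8 17 11 7 _ _] head=3 tail=4 count=1
After op 9 (write(18)): arr=[8 17 11 7 18 _] head=3 tail=5 count=2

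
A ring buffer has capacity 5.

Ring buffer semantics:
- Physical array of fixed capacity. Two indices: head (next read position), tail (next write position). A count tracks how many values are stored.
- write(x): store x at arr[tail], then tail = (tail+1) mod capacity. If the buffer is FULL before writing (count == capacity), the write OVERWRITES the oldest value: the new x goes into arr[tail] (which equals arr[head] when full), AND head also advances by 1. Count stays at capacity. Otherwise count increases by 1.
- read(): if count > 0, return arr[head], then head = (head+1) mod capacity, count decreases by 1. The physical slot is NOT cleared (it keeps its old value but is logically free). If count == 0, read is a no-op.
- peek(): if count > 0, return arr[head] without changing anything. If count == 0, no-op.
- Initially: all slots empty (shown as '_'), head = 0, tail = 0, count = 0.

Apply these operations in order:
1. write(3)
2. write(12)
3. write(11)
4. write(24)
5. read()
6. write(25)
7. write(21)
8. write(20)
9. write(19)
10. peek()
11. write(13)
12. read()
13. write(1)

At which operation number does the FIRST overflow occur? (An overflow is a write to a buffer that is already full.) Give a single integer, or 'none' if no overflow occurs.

After op 1 (write(3)): arr=[3 _ _ _ _] head=0 tail=1 count=1
After op 2 (write(12)): arr=[3 12 _ _ _] head=0 tail=2 count=2
After op 3 (write(11)): arr=[3 12 11 _ _] head=0 tail=3 count=3
After op 4 (write(24)): arr=[3 12 11 24 _] head=0 tail=4 count=4
After op 5 (read()): arr=[3 12 11 24 _] head=1 tail=4 count=3
After op 6 (write(25)): arr=[3 12 11 24 25] head=1 tail=0 count=4
After op 7 (write(21)): arr=[21 12 11 24 25] head=1 tail=1 count=5
After op 8 (write(20)): arr=[21 20 11 24 25] head=2 tail=2 count=5
After op 9 (write(19)): arr=[21 20 19 24 25] head=3 tail=3 count=5
After op 10 (peek()): arr=[21 20 19 24 25] head=3 tail=3 count=5
After op 11 (write(13)): arr=[21 20 19 13 25] head=4 tail=4 count=5
After op 12 (read()): arr=[21 20 19 13 25] head=0 tail=4 count=4
After op 13 (write(1)): arr=[21 20 19 13 1] head=0 tail=0 count=5

Answer: 8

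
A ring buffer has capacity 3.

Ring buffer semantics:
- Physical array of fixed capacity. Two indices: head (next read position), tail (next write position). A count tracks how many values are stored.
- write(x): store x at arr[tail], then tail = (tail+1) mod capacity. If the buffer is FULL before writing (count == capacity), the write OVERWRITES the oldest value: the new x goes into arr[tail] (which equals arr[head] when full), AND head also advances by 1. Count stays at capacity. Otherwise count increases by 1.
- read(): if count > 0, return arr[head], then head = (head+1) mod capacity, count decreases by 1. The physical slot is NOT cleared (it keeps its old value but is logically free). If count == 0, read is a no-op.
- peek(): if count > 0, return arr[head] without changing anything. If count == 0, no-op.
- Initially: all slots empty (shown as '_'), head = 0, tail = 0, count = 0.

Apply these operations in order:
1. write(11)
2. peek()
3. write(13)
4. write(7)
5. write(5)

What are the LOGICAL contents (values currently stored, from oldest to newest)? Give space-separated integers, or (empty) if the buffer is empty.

After op 1 (write(11)): arr=[11 _ _] head=0 tail=1 count=1
After op 2 (peek()): arr=[11 _ _] head=0 tail=1 count=1
After op 3 (write(13)): arr=[11 13 _] head=0 tail=2 count=2
After op 4 (write(7)): arr=[11 13 7] head=0 tail=0 count=3
After op 5 (write(5)): arr=[5 13 7] head=1 tail=1 count=3

Answer: 13 7 5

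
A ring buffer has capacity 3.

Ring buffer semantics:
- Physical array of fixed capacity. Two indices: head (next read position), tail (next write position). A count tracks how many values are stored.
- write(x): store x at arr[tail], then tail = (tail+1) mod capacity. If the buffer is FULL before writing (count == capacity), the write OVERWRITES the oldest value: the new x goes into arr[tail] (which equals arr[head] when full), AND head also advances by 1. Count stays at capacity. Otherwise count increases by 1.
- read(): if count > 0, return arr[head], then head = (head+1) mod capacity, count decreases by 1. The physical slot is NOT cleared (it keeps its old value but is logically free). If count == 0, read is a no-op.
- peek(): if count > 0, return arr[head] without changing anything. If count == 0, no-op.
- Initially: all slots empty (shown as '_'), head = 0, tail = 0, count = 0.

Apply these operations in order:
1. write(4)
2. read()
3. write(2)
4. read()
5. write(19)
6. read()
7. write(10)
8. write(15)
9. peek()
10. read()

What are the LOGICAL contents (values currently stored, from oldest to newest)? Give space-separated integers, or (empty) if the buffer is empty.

After op 1 (write(4)): arr=[4 _ _] head=0 tail=1 count=1
After op 2 (read()): arr=[4 _ _] head=1 tail=1 count=0
After op 3 (write(2)): arr=[4 2 _] head=1 tail=2 count=1
After op 4 (read()): arr=[4 2 _] head=2 tail=2 count=0
After op 5 (write(19)): arr=[4 2 19] head=2 tail=0 count=1
After op 6 (read()): arr=[4 2 19] head=0 tail=0 count=0
After op 7 (write(10)): arr=[10 2 19] head=0 tail=1 count=1
After op 8 (write(15)): arr=[10 15 19] head=0 tail=2 count=2
After op 9 (peek()): arr=[10 15 19] head=0 tail=2 count=2
After op 10 (read()): arr=[10 15 19] head=1 tail=2 count=1

Answer: 15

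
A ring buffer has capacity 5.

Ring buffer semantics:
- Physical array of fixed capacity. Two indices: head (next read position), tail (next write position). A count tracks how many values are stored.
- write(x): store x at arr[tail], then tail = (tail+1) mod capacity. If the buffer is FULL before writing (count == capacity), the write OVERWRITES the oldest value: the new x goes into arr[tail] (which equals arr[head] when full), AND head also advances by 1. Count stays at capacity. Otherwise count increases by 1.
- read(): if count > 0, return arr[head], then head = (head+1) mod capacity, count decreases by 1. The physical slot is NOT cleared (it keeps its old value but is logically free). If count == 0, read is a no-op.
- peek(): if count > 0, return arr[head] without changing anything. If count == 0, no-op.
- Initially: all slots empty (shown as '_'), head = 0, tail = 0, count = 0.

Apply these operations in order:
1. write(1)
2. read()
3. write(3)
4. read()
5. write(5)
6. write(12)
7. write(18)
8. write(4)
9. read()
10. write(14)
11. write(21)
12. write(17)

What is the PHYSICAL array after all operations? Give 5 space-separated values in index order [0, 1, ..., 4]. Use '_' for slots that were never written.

After op 1 (write(1)): arr=[1 _ _ _ _] head=0 tail=1 count=1
After op 2 (read()): arr=[1 _ _ _ _] head=1 tail=1 count=0
After op 3 (write(3)): arr=[1 3 _ _ _] head=1 tail=2 count=1
After op 4 (read()): arr=[1 3 _ _ _] head=2 tail=2 count=0
After op 5 (write(5)): arr=[1 3 5 _ _] head=2 tail=3 count=1
After op 6 (write(12)): arr=[1 3 5 12 _] head=2 tail=4 count=2
After op 7 (write(18)): arr=[1 3 5 12 18] head=2 tail=0 count=3
After op 8 (write(4)): arr=[4 3 5 12 18] head=2 tail=1 count=4
After op 9 (read()): arr=[4 3 5 12 18] head=3 tail=1 count=3
After op 10 (write(14)): arr=[4 14 5 12 18] head=3 tail=2 count=4
After op 11 (write(21)): arr=[4 14 21 12 18] head=3 tail=3 count=5
After op 12 (write(17)): arr=[4 14 21 17 18] head=4 tail=4 count=5

Answer: 4 14 21 17 18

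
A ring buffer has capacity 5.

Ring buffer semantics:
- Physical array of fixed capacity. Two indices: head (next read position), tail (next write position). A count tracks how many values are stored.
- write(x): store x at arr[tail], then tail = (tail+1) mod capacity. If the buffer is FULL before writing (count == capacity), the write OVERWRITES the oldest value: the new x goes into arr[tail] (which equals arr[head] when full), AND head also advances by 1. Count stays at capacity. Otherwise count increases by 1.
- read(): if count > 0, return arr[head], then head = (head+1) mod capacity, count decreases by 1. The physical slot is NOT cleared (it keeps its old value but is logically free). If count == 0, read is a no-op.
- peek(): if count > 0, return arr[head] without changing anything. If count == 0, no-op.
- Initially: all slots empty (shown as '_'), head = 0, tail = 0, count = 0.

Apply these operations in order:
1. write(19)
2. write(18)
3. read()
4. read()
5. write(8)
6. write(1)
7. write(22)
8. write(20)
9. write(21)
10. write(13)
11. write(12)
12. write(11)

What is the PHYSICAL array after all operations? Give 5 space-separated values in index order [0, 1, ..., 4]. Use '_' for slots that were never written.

After op 1 (write(19)): arr=[19 _ _ _ _] head=0 tail=1 count=1
After op 2 (write(18)): arr=[19 18 _ _ _] head=0 tail=2 count=2
After op 3 (read()): arr=[19 18 _ _ _] head=1 tail=2 count=1
After op 4 (read()): arr=[19 18 _ _ _] head=2 tail=2 count=0
After op 5 (write(8)): arr=[19 18 8 _ _] head=2 tail=3 count=1
After op 6 (write(1)): arr=[19 18 8 1 _] head=2 tail=4 count=2
After op 7 (write(22)): arr=[19 18 8 1 22] head=2 tail=0 count=3
After op 8 (write(20)): arr=[20 18 8 1 22] head=2 tail=1 count=4
After op 9 (write(21)): arr=[20 21 8 1 22] head=2 tail=2 count=5
After op 10 (write(13)): arr=[20 21 13 1 22] head=3 tail=3 count=5
After op 11 (write(12)): arr=[20 21 13 12 22] head=4 tail=4 count=5
After op 12 (write(11)): arr=[20 21 13 12 11] head=0 tail=0 count=5

Answer: 20 21 13 12 11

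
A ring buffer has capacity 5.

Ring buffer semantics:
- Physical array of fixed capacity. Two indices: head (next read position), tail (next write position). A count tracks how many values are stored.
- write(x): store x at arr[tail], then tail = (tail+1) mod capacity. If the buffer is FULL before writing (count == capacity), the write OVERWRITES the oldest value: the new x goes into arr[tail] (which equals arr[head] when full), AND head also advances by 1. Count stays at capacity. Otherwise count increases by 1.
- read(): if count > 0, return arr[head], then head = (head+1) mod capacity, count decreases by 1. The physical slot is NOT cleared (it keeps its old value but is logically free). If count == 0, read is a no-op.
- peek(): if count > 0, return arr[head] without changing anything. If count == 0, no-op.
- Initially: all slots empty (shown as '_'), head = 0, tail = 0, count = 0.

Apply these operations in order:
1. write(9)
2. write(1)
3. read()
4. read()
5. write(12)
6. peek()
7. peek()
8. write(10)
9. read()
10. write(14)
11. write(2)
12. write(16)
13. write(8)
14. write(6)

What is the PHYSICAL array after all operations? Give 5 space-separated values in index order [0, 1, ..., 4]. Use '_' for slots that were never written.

After op 1 (write(9)): arr=[9 _ _ _ _] head=0 tail=1 count=1
After op 2 (write(1)): arr=[9 1 _ _ _] head=0 tail=2 count=2
After op 3 (read()): arr=[9 1 _ _ _] head=1 tail=2 count=1
After op 4 (read()): arr=[9 1 _ _ _] head=2 tail=2 count=0
After op 5 (write(12)): arr=[9 1 12 _ _] head=2 tail=3 count=1
After op 6 (peek()): arr=[9 1 12 _ _] head=2 tail=3 count=1
After op 7 (peek()): arr=[9 1 12 _ _] head=2 tail=3 count=1
After op 8 (write(10)): arr=[9 1 12 10 _] head=2 tail=4 count=2
After op 9 (read()): arr=[9 1 12 10 _] head=3 tail=4 count=1
After op 10 (write(14)): arr=[9 1 12 10 14] head=3 tail=0 count=2
After op 11 (write(2)): arr=[2 1 12 10 14] head=3 tail=1 count=3
After op 12 (write(16)): arr=[2 16 12 10 14] head=3 tail=2 count=4
After op 13 (write(8)): arr=[2 16 8 10 14] head=3 tail=3 count=5
After op 14 (write(6)): arr=[2 16 8 6 14] head=4 tail=4 count=5

Answer: 2 16 8 6 14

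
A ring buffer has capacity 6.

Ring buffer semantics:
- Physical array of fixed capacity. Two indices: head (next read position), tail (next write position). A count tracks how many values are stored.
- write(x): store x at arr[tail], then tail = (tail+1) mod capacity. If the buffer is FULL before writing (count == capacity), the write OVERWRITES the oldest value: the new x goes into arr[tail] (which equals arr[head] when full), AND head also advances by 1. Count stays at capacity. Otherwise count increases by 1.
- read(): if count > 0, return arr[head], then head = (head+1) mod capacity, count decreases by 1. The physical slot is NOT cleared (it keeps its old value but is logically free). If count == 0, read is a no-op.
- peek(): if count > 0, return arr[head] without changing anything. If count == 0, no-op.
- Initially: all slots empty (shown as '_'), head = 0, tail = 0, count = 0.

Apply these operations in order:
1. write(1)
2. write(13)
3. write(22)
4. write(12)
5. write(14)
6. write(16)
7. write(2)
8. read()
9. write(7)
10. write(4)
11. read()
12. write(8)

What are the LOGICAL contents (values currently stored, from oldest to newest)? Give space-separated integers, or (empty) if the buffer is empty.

After op 1 (write(1)): arr=[1 _ _ _ _ _] head=0 tail=1 count=1
After op 2 (write(13)): arr=[1 13 _ _ _ _] head=0 tail=2 count=2
After op 3 (write(22)): arr=[1 13 22 _ _ _] head=0 tail=3 count=3
After op 4 (write(12)): arr=[1 13 22 12 _ _] head=0 tail=4 count=4
After op 5 (write(14)): arr=[1 13 22 12 14 _] head=0 tail=5 count=5
After op 6 (write(16)): arr=[1 13 22 12 14 16] head=0 tail=0 count=6
After op 7 (write(2)): arr=[2 13 22 12 14 16] head=1 tail=1 count=6
After op 8 (read()): arr=[2 13 22 12 14 16] head=2 tail=1 count=5
After op 9 (write(7)): arr=[2 7 22 12 14 16] head=2 tail=2 count=6
After op 10 (write(4)): arr=[2 7 4 12 14 16] head=3 tail=3 count=6
After op 11 (read()): arr=[2 7 4 12 14 16] head=4 tail=3 count=5
After op 12 (write(8)): arr=[2 7 4 8 14 16] head=4 tail=4 count=6

Answer: 14 16 2 7 4 8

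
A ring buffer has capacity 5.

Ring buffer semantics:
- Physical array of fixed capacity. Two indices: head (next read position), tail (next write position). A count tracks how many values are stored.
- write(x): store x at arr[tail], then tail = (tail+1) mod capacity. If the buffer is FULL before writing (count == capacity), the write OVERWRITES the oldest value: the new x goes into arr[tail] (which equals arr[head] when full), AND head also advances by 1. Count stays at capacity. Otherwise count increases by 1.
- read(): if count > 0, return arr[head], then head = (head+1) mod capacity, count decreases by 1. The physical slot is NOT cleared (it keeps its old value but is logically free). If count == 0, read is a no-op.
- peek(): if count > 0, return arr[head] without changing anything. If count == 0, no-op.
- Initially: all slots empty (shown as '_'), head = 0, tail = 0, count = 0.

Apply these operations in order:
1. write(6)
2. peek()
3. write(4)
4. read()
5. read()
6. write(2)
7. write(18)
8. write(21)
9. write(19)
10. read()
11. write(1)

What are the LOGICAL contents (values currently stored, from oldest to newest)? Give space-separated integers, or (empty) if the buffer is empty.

After op 1 (write(6)): arr=[6 _ _ _ _] head=0 tail=1 count=1
After op 2 (peek()): arr=[6 _ _ _ _] head=0 tail=1 count=1
After op 3 (write(4)): arr=[6 4 _ _ _] head=0 tail=2 count=2
After op 4 (read()): arr=[6 4 _ _ _] head=1 tail=2 count=1
After op 5 (read()): arr=[6 4 _ _ _] head=2 tail=2 count=0
After op 6 (write(2)): arr=[6 4 2 _ _] head=2 tail=3 count=1
After op 7 (write(18)): arr=[6 4 2 18 _] head=2 tail=4 count=2
After op 8 (write(21)): arr=[6 4 2 18 21] head=2 tail=0 count=3
After op 9 (write(19)): arr=[19 4 2 18 21] head=2 tail=1 count=4
After op 10 (read()): arr=[19 4 2 18 21] head=3 tail=1 count=3
After op 11 (write(1)): arr=[19 1 2 18 21] head=3 tail=2 count=4

Answer: 18 21 19 1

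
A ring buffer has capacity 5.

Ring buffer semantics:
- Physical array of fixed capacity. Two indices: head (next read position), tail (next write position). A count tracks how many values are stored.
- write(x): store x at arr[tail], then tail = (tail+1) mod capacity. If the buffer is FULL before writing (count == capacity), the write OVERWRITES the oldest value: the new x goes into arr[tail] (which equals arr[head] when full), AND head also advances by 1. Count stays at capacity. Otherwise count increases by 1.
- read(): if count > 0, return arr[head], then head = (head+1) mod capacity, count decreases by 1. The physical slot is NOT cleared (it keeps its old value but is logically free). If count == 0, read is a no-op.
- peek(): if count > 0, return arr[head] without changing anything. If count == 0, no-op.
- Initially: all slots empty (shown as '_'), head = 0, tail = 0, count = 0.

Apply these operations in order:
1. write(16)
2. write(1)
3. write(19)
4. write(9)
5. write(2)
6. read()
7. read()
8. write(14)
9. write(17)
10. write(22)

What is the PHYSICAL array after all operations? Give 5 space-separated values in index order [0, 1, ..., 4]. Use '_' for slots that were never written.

Answer: 14 17 22 9 2

Derivation:
After op 1 (write(16)): arr=[16 _ _ _ _] head=0 tail=1 count=1
After op 2 (write(1)): arr=[16 1 _ _ _] head=0 tail=2 count=2
After op 3 (write(19)): arr=[16 1 19 _ _] head=0 tail=3 count=3
After op 4 (write(9)): arr=[16 1 19 9 _] head=0 tail=4 count=4
After op 5 (write(2)): arr=[16 1 19 9 2] head=0 tail=0 count=5
After op 6 (read()): arr=[16 1 19 9 2] head=1 tail=0 count=4
After op 7 (read()): arr=[16 1 19 9 2] head=2 tail=0 count=3
After op 8 (write(14)): arr=[14 1 19 9 2] head=2 tail=1 count=4
After op 9 (write(17)): arr=[14 17 19 9 2] head=2 tail=2 count=5
After op 10 (write(22)): arr=[14 17 22 9 2] head=3 tail=3 count=5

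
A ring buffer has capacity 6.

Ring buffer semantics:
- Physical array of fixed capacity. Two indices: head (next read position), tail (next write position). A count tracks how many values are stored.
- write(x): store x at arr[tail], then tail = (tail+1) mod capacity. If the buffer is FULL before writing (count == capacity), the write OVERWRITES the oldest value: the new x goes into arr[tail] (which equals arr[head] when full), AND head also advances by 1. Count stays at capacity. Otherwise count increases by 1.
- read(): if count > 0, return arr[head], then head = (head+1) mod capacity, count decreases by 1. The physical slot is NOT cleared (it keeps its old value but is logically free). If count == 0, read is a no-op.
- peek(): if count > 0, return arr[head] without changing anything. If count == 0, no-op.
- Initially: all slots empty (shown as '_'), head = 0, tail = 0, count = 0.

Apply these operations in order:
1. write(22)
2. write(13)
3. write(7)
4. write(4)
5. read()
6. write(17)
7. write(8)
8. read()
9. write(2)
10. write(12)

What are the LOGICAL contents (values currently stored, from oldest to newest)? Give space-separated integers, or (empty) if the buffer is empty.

After op 1 (write(22)): arr=[22 _ _ _ _ _] head=0 tail=1 count=1
After op 2 (write(13)): arr=[22 13 _ _ _ _] head=0 tail=2 count=2
After op 3 (write(7)): arr=[22 13 7 _ _ _] head=0 tail=3 count=3
After op 4 (write(4)): arr=[22 13 7 4 _ _] head=0 tail=4 count=4
After op 5 (read()): arr=[22 13 7 4 _ _] head=1 tail=4 count=3
After op 6 (write(17)): arr=[22 13 7 4 17 _] head=1 tail=5 count=4
After op 7 (write(8)): arr=[22 13 7 4 17 8] head=1 tail=0 count=5
After op 8 (read()): arr=[22 13 7 4 17 8] head=2 tail=0 count=4
After op 9 (write(2)): arr=[2 13 7 4 17 8] head=2 tail=1 count=5
After op 10 (write(12)): arr=[2 12 7 4 17 8] head=2 tail=2 count=6

Answer: 7 4 17 8 2 12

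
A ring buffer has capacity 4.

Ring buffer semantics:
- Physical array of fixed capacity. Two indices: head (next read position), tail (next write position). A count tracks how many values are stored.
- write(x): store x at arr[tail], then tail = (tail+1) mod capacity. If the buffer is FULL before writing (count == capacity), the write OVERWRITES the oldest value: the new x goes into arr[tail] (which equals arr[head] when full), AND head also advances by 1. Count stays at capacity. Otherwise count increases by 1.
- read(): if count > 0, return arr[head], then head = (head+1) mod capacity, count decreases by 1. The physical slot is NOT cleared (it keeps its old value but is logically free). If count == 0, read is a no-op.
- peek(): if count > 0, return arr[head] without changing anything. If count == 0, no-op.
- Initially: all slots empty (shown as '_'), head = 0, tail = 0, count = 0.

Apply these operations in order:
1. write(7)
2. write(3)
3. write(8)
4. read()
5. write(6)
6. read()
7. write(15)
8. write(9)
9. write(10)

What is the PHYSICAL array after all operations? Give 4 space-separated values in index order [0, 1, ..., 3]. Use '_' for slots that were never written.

Answer: 15 9 10 6

Derivation:
After op 1 (write(7)): arr=[7 _ _ _] head=0 tail=1 count=1
After op 2 (write(3)): arr=[7 3 _ _] head=0 tail=2 count=2
After op 3 (write(8)): arr=[7 3 8 _] head=0 tail=3 count=3
After op 4 (read()): arr=[7 3 8 _] head=1 tail=3 count=2
After op 5 (write(6)): arr=[7 3 8 6] head=1 tail=0 count=3
After op 6 (read()): arr=[7 3 8 6] head=2 tail=0 count=2
After op 7 (write(15)): arr=[15 3 8 6] head=2 tail=1 count=3
After op 8 (write(9)): arr=[15 9 8 6] head=2 tail=2 count=4
After op 9 (write(10)): arr=[15 9 10 6] head=3 tail=3 count=4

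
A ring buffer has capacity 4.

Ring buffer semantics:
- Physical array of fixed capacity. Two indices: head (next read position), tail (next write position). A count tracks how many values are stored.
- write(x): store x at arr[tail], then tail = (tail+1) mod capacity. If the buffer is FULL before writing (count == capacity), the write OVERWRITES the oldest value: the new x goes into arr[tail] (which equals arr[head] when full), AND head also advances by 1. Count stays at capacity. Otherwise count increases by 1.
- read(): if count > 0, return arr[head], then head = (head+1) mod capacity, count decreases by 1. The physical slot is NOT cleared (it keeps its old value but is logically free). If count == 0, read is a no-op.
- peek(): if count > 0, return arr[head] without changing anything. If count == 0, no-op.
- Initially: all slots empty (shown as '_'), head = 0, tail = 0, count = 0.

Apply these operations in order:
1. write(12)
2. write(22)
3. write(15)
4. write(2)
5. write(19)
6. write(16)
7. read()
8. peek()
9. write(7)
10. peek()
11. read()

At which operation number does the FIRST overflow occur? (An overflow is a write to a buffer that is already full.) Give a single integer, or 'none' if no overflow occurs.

After op 1 (write(12)): arr=[12 _ _ _] head=0 tail=1 count=1
After op 2 (write(22)): arr=[12 22 _ _] head=0 tail=2 count=2
After op 3 (write(15)): arr=[12 22 15 _] head=0 tail=3 count=3
After op 4 (write(2)): arr=[12 22 15 2] head=0 tail=0 count=4
After op 5 (write(19)): arr=[19 22 15 2] head=1 tail=1 count=4
After op 6 (write(16)): arr=[19 16 15 2] head=2 tail=2 count=4
After op 7 (read()): arr=[19 16 15 2] head=3 tail=2 count=3
After op 8 (peek()): arr=[19 16 15 2] head=3 tail=2 count=3
After op 9 (write(7)): arr=[19 16 7 2] head=3 tail=3 count=4
After op 10 (peek()): arr=[19 16 7 2] head=3 tail=3 count=4
After op 11 (read()): arr=[19 16 7 2] head=0 tail=3 count=3

Answer: 5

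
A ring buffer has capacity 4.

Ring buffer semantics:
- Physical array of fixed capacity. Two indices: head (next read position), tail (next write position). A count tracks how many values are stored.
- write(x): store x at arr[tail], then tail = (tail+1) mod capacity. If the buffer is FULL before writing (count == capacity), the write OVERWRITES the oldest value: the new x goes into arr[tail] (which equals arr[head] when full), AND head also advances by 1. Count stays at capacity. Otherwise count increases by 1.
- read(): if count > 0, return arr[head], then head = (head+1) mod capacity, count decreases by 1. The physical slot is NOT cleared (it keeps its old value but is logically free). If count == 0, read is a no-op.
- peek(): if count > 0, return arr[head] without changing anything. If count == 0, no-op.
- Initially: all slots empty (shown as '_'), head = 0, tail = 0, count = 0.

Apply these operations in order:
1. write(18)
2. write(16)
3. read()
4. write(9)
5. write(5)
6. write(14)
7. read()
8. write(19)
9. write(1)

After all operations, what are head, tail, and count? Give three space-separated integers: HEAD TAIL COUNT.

After op 1 (write(18)): arr=[18 _ _ _] head=0 tail=1 count=1
After op 2 (write(16)): arr=[18 16 _ _] head=0 tail=2 count=2
After op 3 (read()): arr=[18 16 _ _] head=1 tail=2 count=1
After op 4 (write(9)): arr=[18 16 9 _] head=1 tail=3 count=2
After op 5 (write(5)): arr=[18 16 9 5] head=1 tail=0 count=3
After op 6 (write(14)): arr=[14 16 9 5] head=1 tail=1 count=4
After op 7 (read()): arr=[14 16 9 5] head=2 tail=1 count=3
After op 8 (write(19)): arr=[14 19 9 5] head=2 tail=2 count=4
After op 9 (write(1)): arr=[14 19 1 5] head=3 tail=3 count=4

Answer: 3 3 4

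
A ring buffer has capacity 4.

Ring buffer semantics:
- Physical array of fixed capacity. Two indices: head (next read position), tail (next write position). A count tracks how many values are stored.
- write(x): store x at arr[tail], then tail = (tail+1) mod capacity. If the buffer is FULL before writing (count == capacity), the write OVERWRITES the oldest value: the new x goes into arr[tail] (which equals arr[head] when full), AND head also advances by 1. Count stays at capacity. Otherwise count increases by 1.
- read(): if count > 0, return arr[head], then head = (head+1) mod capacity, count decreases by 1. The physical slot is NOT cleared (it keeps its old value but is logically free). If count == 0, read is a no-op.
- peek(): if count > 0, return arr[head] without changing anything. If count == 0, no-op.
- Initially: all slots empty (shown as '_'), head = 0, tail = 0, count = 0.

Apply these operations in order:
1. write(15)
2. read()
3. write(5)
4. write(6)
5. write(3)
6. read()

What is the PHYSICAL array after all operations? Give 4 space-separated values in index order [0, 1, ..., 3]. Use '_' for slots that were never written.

Answer: 15 5 6 3

Derivation:
After op 1 (write(15)): arr=[15 _ _ _] head=0 tail=1 count=1
After op 2 (read()): arr=[15 _ _ _] head=1 tail=1 count=0
After op 3 (write(5)): arr=[15 5 _ _] head=1 tail=2 count=1
After op 4 (write(6)): arr=[15 5 6 _] head=1 tail=3 count=2
After op 5 (write(3)): arr=[15 5 6 3] head=1 tail=0 count=3
After op 6 (read()): arr=[15 5 6 3] head=2 tail=0 count=2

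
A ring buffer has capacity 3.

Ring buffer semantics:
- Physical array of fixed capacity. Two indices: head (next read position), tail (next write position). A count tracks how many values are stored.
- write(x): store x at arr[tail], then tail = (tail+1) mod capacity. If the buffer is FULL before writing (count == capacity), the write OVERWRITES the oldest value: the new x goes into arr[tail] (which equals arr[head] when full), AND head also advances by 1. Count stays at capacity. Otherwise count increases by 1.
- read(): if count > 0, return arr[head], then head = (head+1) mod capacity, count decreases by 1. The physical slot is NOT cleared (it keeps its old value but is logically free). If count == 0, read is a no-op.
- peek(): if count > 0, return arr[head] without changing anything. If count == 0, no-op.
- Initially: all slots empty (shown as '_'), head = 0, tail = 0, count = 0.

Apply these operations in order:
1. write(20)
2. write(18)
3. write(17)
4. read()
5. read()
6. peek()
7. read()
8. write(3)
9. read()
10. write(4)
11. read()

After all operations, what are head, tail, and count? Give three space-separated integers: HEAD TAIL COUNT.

After op 1 (write(20)): arr=[20 _ _] head=0 tail=1 count=1
After op 2 (write(18)): arr=[20 18 _] head=0 tail=2 count=2
After op 3 (write(17)): arr=[20 18 17] head=0 tail=0 count=3
After op 4 (read()): arr=[20 18 17] head=1 tail=0 count=2
After op 5 (read()): arr=[20 18 17] head=2 tail=0 count=1
After op 6 (peek()): arr=[20 18 17] head=2 tail=0 count=1
After op 7 (read()): arr=[20 18 17] head=0 tail=0 count=0
After op 8 (write(3)): arr=[3 18 17] head=0 tail=1 count=1
After op 9 (read()): arr=[3 18 17] head=1 tail=1 count=0
After op 10 (write(4)): arr=[3 4 17] head=1 tail=2 count=1
After op 11 (read()): arr=[3 4 17] head=2 tail=2 count=0

Answer: 2 2 0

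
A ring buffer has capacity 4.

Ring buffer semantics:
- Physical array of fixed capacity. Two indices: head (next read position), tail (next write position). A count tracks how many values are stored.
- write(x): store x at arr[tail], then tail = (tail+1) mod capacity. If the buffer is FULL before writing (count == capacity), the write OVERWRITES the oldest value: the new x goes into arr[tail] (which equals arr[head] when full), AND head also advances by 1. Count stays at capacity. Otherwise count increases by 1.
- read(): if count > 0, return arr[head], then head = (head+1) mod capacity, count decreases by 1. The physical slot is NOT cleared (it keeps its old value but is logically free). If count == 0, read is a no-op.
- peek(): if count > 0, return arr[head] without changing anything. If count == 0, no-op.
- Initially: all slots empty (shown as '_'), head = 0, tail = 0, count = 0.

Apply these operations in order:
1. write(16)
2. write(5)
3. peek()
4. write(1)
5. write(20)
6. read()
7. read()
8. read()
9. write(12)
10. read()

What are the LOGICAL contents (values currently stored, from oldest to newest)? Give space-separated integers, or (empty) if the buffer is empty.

Answer: 12

Derivation:
After op 1 (write(16)): arr=[16 _ _ _] head=0 tail=1 count=1
After op 2 (write(5)): arr=[16 5 _ _] head=0 tail=2 count=2
After op 3 (peek()): arr=[16 5 _ _] head=0 tail=2 count=2
After op 4 (write(1)): arr=[16 5 1 _] head=0 tail=3 count=3
After op 5 (write(20)): arr=[16 5 1 20] head=0 tail=0 count=4
After op 6 (read()): arr=[16 5 1 20] head=1 tail=0 count=3
After op 7 (read()): arr=[16 5 1 20] head=2 tail=0 count=2
After op 8 (read()): arr=[16 5 1 20] head=3 tail=0 count=1
After op 9 (write(12)): arr=[12 5 1 20] head=3 tail=1 count=2
After op 10 (read()): arr=[12 5 1 20] head=0 tail=1 count=1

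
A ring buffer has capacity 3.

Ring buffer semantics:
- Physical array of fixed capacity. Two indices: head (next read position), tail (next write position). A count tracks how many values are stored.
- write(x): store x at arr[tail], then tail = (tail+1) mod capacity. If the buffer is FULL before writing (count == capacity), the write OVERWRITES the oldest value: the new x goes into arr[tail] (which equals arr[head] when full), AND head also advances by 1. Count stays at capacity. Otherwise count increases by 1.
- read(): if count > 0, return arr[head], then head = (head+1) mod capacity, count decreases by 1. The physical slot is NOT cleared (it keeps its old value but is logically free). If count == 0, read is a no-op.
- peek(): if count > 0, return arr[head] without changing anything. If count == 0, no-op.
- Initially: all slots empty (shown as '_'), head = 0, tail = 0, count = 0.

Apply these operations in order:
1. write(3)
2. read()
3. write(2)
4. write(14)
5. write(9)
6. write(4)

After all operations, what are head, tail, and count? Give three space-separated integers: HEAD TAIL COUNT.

Answer: 2 2 3

Derivation:
After op 1 (write(3)): arr=[3 _ _] head=0 tail=1 count=1
After op 2 (read()): arr=[3 _ _] head=1 tail=1 count=0
After op 3 (write(2)): arr=[3 2 _] head=1 tail=2 count=1
After op 4 (write(14)): arr=[3 2 14] head=1 tail=0 count=2
After op 5 (write(9)): arr=[9 2 14] head=1 tail=1 count=3
After op 6 (write(4)): arr=[9 4 14] head=2 tail=2 count=3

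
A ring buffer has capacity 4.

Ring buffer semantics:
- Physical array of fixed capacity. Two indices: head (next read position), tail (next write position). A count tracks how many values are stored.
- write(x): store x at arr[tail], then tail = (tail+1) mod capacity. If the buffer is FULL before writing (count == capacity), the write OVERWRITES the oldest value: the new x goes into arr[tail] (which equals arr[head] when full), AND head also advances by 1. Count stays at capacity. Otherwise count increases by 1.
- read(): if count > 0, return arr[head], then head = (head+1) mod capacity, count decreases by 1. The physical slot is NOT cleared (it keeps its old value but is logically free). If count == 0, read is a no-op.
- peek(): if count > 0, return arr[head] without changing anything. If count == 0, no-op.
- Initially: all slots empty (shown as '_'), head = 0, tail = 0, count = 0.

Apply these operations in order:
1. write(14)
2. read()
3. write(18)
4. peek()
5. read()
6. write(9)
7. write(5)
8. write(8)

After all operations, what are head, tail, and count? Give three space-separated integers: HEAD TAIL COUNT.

Answer: 2 1 3

Derivation:
After op 1 (write(14)): arr=[14 _ _ _] head=0 tail=1 count=1
After op 2 (read()): arr=[14 _ _ _] head=1 tail=1 count=0
After op 3 (write(18)): arr=[14 18 _ _] head=1 tail=2 count=1
After op 4 (peek()): arr=[14 18 _ _] head=1 tail=2 count=1
After op 5 (read()): arr=[14 18 _ _] head=2 tail=2 count=0
After op 6 (write(9)): arr=[14 18 9 _] head=2 tail=3 count=1
After op 7 (write(5)): arr=[14 18 9 5] head=2 tail=0 count=2
After op 8 (write(8)): arr=[8 18 9 5] head=2 tail=1 count=3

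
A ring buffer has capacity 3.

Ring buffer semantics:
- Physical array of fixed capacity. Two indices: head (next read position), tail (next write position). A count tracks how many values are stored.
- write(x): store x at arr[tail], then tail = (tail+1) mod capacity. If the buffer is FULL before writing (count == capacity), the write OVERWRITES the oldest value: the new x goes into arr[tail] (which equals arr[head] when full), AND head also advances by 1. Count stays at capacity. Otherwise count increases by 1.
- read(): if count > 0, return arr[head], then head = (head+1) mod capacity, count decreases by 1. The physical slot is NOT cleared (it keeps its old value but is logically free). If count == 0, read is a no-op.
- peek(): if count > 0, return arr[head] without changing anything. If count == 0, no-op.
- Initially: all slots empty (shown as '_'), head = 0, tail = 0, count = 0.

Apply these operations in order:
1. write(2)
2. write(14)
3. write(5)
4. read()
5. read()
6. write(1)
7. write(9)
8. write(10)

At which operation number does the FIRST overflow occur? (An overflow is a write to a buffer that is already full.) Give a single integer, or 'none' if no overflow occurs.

Answer: 8

Derivation:
After op 1 (write(2)): arr=[2 _ _] head=0 tail=1 count=1
After op 2 (write(14)): arr=[2 14 _] head=0 tail=2 count=2
After op 3 (write(5)): arr=[2 14 5] head=0 tail=0 count=3
After op 4 (read()): arr=[2 14 5] head=1 tail=0 count=2
After op 5 (read()): arr=[2 14 5] head=2 tail=0 count=1
After op 6 (write(1)): arr=[1 14 5] head=2 tail=1 count=2
After op 7 (write(9)): arr=[1 9 5] head=2 tail=2 count=3
After op 8 (write(10)): arr=[1 9 10] head=0 tail=0 count=3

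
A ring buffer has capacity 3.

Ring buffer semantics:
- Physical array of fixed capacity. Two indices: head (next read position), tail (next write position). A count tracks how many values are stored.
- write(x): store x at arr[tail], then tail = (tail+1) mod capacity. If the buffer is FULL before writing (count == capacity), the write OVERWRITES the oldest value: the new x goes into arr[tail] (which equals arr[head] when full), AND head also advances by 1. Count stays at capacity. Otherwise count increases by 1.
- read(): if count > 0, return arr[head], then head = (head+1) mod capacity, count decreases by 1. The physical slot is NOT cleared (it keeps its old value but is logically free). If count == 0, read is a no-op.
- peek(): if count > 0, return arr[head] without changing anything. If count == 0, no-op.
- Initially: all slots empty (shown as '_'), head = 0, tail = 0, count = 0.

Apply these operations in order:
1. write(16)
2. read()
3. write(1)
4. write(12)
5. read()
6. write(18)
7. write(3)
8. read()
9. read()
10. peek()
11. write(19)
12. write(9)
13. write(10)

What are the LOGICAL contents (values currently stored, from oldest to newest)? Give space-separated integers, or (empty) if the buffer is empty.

Answer: 19 9 10

Derivation:
After op 1 (write(16)): arr=[16 _ _] head=0 tail=1 count=1
After op 2 (read()): arr=[16 _ _] head=1 tail=1 count=0
After op 3 (write(1)): arr=[16 1 _] head=1 tail=2 count=1
After op 4 (write(12)): arr=[16 1 12] head=1 tail=0 count=2
After op 5 (read()): arr=[16 1 12] head=2 tail=0 count=1
After op 6 (write(18)): arr=[18 1 12] head=2 tail=1 count=2
After op 7 (write(3)): arr=[18 3 12] head=2 tail=2 count=3
After op 8 (read()): arr=[18 3 12] head=0 tail=2 count=2
After op 9 (read()): arr=[18 3 12] head=1 tail=2 count=1
After op 10 (peek()): arr=[18 3 12] head=1 tail=2 count=1
After op 11 (write(19)): arr=[18 3 19] head=1 tail=0 count=2
After op 12 (write(9)): arr=[9 3 19] head=1 tail=1 count=3
After op 13 (write(10)): arr=[9 10 19] head=2 tail=2 count=3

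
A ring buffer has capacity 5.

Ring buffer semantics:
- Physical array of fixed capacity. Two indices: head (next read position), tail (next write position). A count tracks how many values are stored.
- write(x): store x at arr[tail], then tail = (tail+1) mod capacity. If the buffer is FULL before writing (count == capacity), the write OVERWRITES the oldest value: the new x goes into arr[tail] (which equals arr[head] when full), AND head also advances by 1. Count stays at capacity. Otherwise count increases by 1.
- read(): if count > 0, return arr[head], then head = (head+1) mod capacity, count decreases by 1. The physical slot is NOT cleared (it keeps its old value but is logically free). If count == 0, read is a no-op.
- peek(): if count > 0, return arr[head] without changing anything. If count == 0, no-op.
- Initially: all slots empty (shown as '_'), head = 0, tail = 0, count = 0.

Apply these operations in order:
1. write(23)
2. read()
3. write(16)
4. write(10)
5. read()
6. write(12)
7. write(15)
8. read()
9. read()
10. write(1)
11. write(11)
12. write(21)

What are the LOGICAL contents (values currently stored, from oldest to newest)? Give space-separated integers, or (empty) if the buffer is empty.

Answer: 15 1 11 21

Derivation:
After op 1 (write(23)): arr=[23 _ _ _ _] head=0 tail=1 count=1
After op 2 (read()): arr=[23 _ _ _ _] head=1 tail=1 count=0
After op 3 (write(16)): arr=[23 16 _ _ _] head=1 tail=2 count=1
After op 4 (write(10)): arr=[23 16 10 _ _] head=1 tail=3 count=2
After op 5 (read()): arr=[23 16 10 _ _] head=2 tail=3 count=1
After op 6 (write(12)): arr=[23 16 10 12 _] head=2 tail=4 count=2
After op 7 (write(15)): arr=[23 16 10 12 15] head=2 tail=0 count=3
After op 8 (read()): arr=[23 16 10 12 15] head=3 tail=0 count=2
After op 9 (read()): arr=[23 16 10 12 15] head=4 tail=0 count=1
After op 10 (write(1)): arr=[1 16 10 12 15] head=4 tail=1 count=2
After op 11 (write(11)): arr=[1 11 10 12 15] head=4 tail=2 count=3
After op 12 (write(21)): arr=[1 11 21 12 15] head=4 tail=3 count=4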